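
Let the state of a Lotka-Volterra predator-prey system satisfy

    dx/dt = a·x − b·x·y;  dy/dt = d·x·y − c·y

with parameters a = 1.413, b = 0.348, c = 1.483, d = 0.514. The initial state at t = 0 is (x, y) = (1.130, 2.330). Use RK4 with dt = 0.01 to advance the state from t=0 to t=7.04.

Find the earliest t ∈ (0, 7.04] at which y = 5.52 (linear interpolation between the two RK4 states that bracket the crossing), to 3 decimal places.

t = 2.407

t=0.000: state=(1.130, 2.330)
step 1 (dt=0.01): k1=(0.680, -2.102), k2=(0.687, -2.089), k3=(0.687, -2.089), k4=(0.693, -2.075); state += dt/6·(k1+2k2+2k3+k4)
t=0.010: state=(1.137, 2.309)
t=0.020: state=(1.144, 2.288)
t=0.030: state=(1.151, 2.268)
continuing one RK4 step at a time; state shown every 25 steps (Δt=0.25):
t=0.250: state=(1.341, 1.883)
t=0.500: state=(1.644, 1.573)
t=0.750: state=(2.060, 1.375)
t=1.000: state=(2.615, 1.280)
t=1.250: state=(3.332, 1.292)
t=1.500: state=(4.216, 1.446)
t=1.750: state=(5.217, 1.829)
t=2.000: state=(6.143, 2.626)
t=2.250: state=(6.559, 4.134)
t=2.400: state=(6.320, 5.453)
next step: t=2.410: state=(6.288, 5.550) — y has crossed 5.52
linear interpolation between t=2.400 (5.45286) and t=2.410 (5.54954) → t≈2.407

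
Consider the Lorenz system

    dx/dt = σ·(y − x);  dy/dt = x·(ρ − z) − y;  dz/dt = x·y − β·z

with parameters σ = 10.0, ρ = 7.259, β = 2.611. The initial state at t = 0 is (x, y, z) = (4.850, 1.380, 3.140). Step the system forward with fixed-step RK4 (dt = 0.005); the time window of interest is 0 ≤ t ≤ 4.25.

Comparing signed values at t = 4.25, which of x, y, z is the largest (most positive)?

t=0.000: state=(4.850, 1.380, 3.140)
step 1 (dt=0.005): k1=(-34.700, 18.597, -1.506), k2=(-33.368, 18.211, -1.394), k3=(-33.411, 18.225, -1.395), k4=(-32.118, 17.851, -1.291); state += dt/6·(k1+2k2+2k3+k4)
t=0.005: state=(4.683, 1.471, 3.133)
t=0.010: state=(4.529, 1.559, 3.127)
t=0.015: state=(4.386, 1.643, 3.122)
continuing one RK4 step at a time; state shown every 40 steps (Δt=0.2):
t=0.200: state=(3.265, 3.699, 3.300)
t=0.400: state=(4.620, 5.343, 4.852)
t=0.600: state=(5.413, 5.347, 7.362)
t=0.800: state=(4.489, 3.817, 7.921)
t=1.000: state=(3.394, 3.049, 6.683)
t=1.200: state=(3.141, 3.209, 5.494)
t=1.400: state=(3.550, 3.860, 5.095)
t=1.600: state=(4.225, 4.540, 5.624)
t=1.800: state=(4.602, 4.628, 6.585)
t=2.000: state=(4.349, 4.114, 6.978)
t=2.200: state=(3.879, 3.689, 6.594)
t=2.400: state=(3.680, 3.673, 6.038)
t=2.600: state=(3.816, 3.943, 5.795)
t=2.800: state=(4.099, 4.231, 5.981)
t=3.000: state=(4.266, 4.288, 6.359)
t=3.200: state=(4.191, 4.107, 6.550)
t=3.400: state=(4.004, 3.919, 6.432)
t=3.600: state=(3.900, 3.886, 6.198)
t=3.800: state=(3.941, 3.989, 6.075)
t=4.000: state=(4.055, 4.111, 6.135)
t=4.200: state=(4.130, 4.144, 6.285)
t=4.250: state=(4.134, 4.135, 6.318)
compare at T: x=4.134, y=4.135, z=6.318

largest component: z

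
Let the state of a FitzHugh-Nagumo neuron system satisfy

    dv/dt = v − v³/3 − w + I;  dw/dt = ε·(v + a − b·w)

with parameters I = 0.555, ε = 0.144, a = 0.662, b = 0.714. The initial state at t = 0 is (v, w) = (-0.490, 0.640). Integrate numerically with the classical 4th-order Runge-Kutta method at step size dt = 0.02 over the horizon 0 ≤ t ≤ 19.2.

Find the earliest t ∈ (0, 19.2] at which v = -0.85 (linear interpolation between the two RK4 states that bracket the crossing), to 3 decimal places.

t=0.000: state=(-0.490, 0.640)
step 1 (dt=0.02): k1=(-0.536, -0.041), k2=(-0.539, -0.042), k3=(-0.539, -0.042), k4=(-0.543, -0.043); state += dt/6·(k1+2k2+2k3+k4)
t=0.020: state=(-0.501, 0.639)
t=0.040: state=(-0.512, 0.638)
t=0.060: state=(-0.523, 0.637)
t=0.560: state=(-0.840, 0.604)
next step: t=0.580: state=(-0.854, 0.603) — v has crossed -0.85
linear interpolation between t=0.560 (-0.84023) and t=0.580 (-0.85409) → t≈0.574

t = 0.574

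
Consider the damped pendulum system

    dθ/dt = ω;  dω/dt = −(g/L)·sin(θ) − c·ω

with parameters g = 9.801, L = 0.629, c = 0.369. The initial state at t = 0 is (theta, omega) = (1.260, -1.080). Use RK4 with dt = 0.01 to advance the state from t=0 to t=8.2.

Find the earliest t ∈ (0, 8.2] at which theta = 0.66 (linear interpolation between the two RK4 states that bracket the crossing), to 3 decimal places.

t=0.000: state=(1.260, -1.080)
step 1 (dt=0.01): k1=(-1.080, -14.437), k2=(-1.152, -14.384), k3=(-1.152, -14.383), k4=(-1.224, -14.328); state += dt/6·(k1+2k2+2k3+k4)
t=0.010: state=(1.248, -1.224)
t=0.020: state=(1.236, -1.367)
t=0.030: state=(1.221, -1.508)
t=0.230: state=(0.665, -3.862)
next step: t=0.240: state=(0.626, -3.941) — theta has crossed 0.66
linear interpolation between t=0.230 (0.66487) and t=0.240 (0.62585) → t≈0.231

t = 0.231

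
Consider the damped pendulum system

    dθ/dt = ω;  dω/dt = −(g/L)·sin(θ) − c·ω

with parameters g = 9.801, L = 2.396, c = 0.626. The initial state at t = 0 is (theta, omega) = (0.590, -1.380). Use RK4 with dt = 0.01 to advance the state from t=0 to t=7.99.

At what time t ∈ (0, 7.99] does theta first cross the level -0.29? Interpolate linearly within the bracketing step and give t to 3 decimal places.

t = 0.609

t=0.000: state=(0.590, -1.380)
step 1 (dt=0.01): k1=(-1.380, -1.412), k2=(-1.387, -1.384), k3=(-1.387, -1.384), k4=(-1.394, -1.356); state += dt/6·(k1+2k2+2k3+k4)
t=0.010: state=(0.576, -1.394)
t=0.020: state=(0.562, -1.407)
t=0.030: state=(0.548, -1.420)
continuing one RK4 step at a time; state shown every 50 steps (Δt=0.5):
t=0.500: state=(-0.153, -1.345)
t=0.600: state=(-0.279, -1.178)
next step: t=0.610: state=(-0.291, -1.159) — theta has crossed -0.29
linear interpolation between t=0.600 (-0.27917) and t=0.610 (-0.29085) → t≈0.609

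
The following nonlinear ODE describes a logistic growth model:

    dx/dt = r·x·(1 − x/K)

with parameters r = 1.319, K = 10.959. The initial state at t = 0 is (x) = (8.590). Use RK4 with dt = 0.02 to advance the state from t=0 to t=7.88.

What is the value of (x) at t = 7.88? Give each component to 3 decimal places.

(x) = (10.959)

t=0.000: state=(8.590)
step 1 (dt=0.02): k1=(2.449), k2=(2.431), k3=(2.431), k4=(2.413); state += dt/6·(k1+2k2+2k3+k4)
t=0.020: state=(8.639)
t=0.040: state=(8.687)
t=0.060: state=(8.734)
continuing one RK4 step at a time; state shown every 25 steps (Δt=0.5):
t=0.500: state=(9.591)
t=1.000: state=(10.206)
t=1.500: state=(10.556)
t=2.000: state=(10.747)
t=2.500: state=(10.848)
t=3.000: state=(10.902)
t=3.500: state=(10.929)
t=4.000: state=(10.944)
t=4.500: state=(10.951)
t=5.000: state=(10.955)
t=5.500: state=(10.957)
t=6.000: state=(10.958)
t=6.500: state=(10.958)
t=7.000: state=(10.959)
t=7.500: state=(10.959)
t=7.880: state=(10.959)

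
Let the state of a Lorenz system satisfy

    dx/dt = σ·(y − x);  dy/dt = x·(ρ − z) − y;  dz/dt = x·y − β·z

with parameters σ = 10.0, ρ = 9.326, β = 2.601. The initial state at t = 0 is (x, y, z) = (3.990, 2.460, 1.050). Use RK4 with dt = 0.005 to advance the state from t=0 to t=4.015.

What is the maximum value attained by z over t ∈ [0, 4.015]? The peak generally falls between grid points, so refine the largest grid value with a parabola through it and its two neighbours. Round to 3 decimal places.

max z = 12.749

t=0.000: state=(3.990, 2.460, 1.050)
step 1 (dt=0.005): k1=(-15.300, 30.561, 7.084), k2=(-14.153, 30.098, 7.246), k3=(-14.194, 30.122, 7.248), k4=(-13.084, 29.681, 7.406); state += dt/6·(k1+2k2+2k3+k4)
t=0.005: state=(3.919, 2.611, 1.086)
t=0.010: state=(3.859, 2.757, 1.124)
t=0.015: state=(3.809, 2.900, 1.163)
continuing one RK4 step at a time; state shown every 40 steps (Δt=0.2):
t=0.200: state=(5.519, 7.337, 4.251)
t=0.400: state=(7.777, 7.328, 11.634)
t=0.600: state=(4.431, 2.574, 11.431)
t=0.800: state=(2.279, 1.907, 7.748)
t=1.000: state=(2.363, 2.735, 5.390)
t=1.200: state=(3.661, 4.575, 4.930)
t=1.400: state=(5.697, 6.605, 7.283)
t=1.600: state=(6.156, 5.589, 10.486)
t=1.800: state=(4.366, 3.501, 9.804)
t=2.000: state=(3.380, 3.262, 7.703)
t=2.200: state=(3.725, 4.140, 6.578)
t=2.400: state=(4.808, 5.386, 7.158)
t=2.600: state=(5.549, 5.600, 8.926)
t=2.800: state=(4.998, 4.514, 9.514)
t=3.000: state=(4.158, 3.892, 8.535)
t=3.200: state=(4.036, 4.164, 7.573)
t=3.400: state=(4.533, 4.852, 7.526)
t=3.600: state=(5.062, 5.210, 8.338)
t=3.800: state=(5.005, 4.820, 8.959)
t=4.000: state=(4.543, 4.329, 8.685)
t=4.015: state=(4.511, 4.309, 8.641)
largest grid value and its neighbours: z(0.480)=12.74617, z(0.485)=12.74899, z(0.490)=12.74487
parabola through these three points peaks at t≈0.485 with z≈12.74902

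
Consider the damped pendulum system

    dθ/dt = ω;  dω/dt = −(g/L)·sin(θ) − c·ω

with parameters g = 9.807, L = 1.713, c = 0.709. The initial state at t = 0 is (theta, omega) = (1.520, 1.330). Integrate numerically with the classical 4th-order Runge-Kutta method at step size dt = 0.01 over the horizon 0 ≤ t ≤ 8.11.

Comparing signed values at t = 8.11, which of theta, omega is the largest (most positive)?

t=0.000: state=(1.520, 1.330)
step 1 (dt=0.01): k1=(1.330, -6.661), k2=(1.297, -6.639), k3=(1.297, -6.639), k4=(1.264, -6.617); state += dt/6·(k1+2k2+2k3+k4)
t=0.010: state=(1.533, 1.264)
t=0.020: state=(1.545, 1.198)
t=0.030: state=(1.557, 1.132)
continuing one RK4 step at a time; state shown every 50 steps (Δt=0.5):
t=0.500: state=(1.443, -1.472)
t=1.000: state=(0.273, -2.782)
t=1.500: state=(-0.798, -1.125)
t=2.000: state=(-0.778, 1.066)
t=2.500: state=(-0.006, 1.647)
t=3.000: state=(0.540, 0.364)
t=3.500: state=(0.368, -0.903)
t=4.000: state=(-0.135, -0.869)
t=4.500: state=(-0.345, 0.070)
t=5.000: state=(-0.129, 0.657)
t=5.500: state=(0.159, 0.374)
t=6.000: state=(0.192, -0.221)
t=6.500: state=(0.011, -0.404)
t=7.000: state=(-0.128, -0.102)
t=7.500: state=(-0.089, 0.219)
t=8.000: state=(0.033, 0.211)
t=8.110: state=(0.054, 0.168)
compare at T: theta=0.054, omega=0.168

largest component: omega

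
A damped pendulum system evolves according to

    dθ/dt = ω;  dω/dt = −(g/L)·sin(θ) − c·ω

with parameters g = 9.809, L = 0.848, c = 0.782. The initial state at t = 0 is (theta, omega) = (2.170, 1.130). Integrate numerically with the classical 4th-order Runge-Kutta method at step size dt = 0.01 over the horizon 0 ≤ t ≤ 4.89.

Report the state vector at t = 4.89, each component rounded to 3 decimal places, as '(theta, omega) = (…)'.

(theta, omega) = (-0.141, -0.871)

t=0.000: state=(2.170, 1.130)
step 1 (dt=0.01): k1=(1.130, -10.436), k2=(1.078, -10.358), k3=(1.078, -10.360), k4=(1.026, -10.284); state += dt/6·(k1+2k2+2k3+k4)
t=0.010: state=(2.181, 1.026)
t=0.020: state=(2.191, 0.924)
t=0.030: state=(2.199, 0.824)
continuing one RK4 step at a time; state shown every 20 steps (Δt=0.2):
t=0.200: state=(2.203, -0.742)
t=0.400: state=(1.879, -2.510)
t=0.600: state=(1.199, -4.246)
t=0.800: state=(0.246, -4.994)
t=1.000: state=(-0.662, -3.777)
t=1.200: state=(-1.193, -1.481)
t=1.400: state=(-1.259, 0.775)
t=1.600: state=(-0.913, 2.573)
t=1.800: state=(-0.294, 3.407)
t=2.000: state=(0.351, 2.814)
t=2.200: state=(0.764, 1.223)
t=2.400: state=(0.831, -0.531)
t=2.600: state=(0.580, -1.869)
t=2.800: state=(0.141, -2.352)
t=3.000: state=(-0.292, -1.820)
t=3.200: state=(-0.544, -0.645)
t=3.400: state=(-0.546, 0.596)
t=3.600: state=(-0.332, 1.440)
t=3.800: state=(-0.016, 1.598)
t=4.000: state=(0.261, 1.079)
t=4.200: state=(0.392, 0.204)
t=4.400: state=(0.346, -0.624)
t=4.600: state=(0.167, -1.088)
t=4.800: state=(-0.055, -1.042)
t=4.890: state=(-0.141, -0.871)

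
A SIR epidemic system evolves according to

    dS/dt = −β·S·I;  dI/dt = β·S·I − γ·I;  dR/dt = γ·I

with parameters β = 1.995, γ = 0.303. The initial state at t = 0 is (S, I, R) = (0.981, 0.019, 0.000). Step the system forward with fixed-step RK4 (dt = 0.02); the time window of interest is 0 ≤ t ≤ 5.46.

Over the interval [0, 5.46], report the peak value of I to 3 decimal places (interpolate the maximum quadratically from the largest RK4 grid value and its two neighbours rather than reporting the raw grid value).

t=0.000: state=(0.981, 0.019, 0.000)
step 1 (dt=0.02): k1=(-0.037, 0.031, 0.006), k2=(-0.038, 0.032, 0.006), k3=(-0.038, 0.032, 0.006), k4=(-0.038, 0.032, 0.006); state += dt/6·(k1+2k2+2k3+k4)
t=0.020: state=(0.980, 0.020, 0.000)
t=0.040: state=(0.979, 0.020, 0.000)
t=0.060: state=(0.979, 0.021, 0.000)
continuing one RK4 step at a time; state shown every 10 steps (Δt=0.2):
t=0.200: state=(0.972, 0.026, 0.001)
t=0.400: state=(0.960, 0.037, 0.003)
t=0.600: state=(0.944, 0.050, 0.006)
t=0.800: state=(0.922, 0.069, 0.009)
t=1.000: state=(0.893, 0.093, 0.014)
t=1.200: state=(0.855, 0.124, 0.021)
t=1.400: state=(0.808, 0.163, 0.029)
t=1.600: state=(0.750, 0.209, 0.041)
t=1.800: state=(0.683, 0.262, 0.055)
t=2.000: state=(0.609, 0.319, 0.073)
t=2.200: state=(0.530, 0.377, 0.094)
t=2.400: state=(0.451, 0.431, 0.118)
t=2.600: state=(0.376, 0.478, 0.146)
t=2.800: state=(0.308, 0.516, 0.176)
t=3.000: state=(0.249, 0.543, 0.208)
t=3.200: state=(0.200, 0.558, 0.241)
t=3.400: state=(0.160, 0.565, 0.276)
t=3.600: state=(0.128, 0.563, 0.310)
t=3.800: state=(0.102, 0.554, 0.344)
t=4.000: state=(0.082, 0.541, 0.377)
t=4.200: state=(0.066, 0.525, 0.409)
t=4.400: state=(0.054, 0.506, 0.440)
t=4.600: state=(0.044, 0.485, 0.470)
t=4.800: state=(0.037, 0.464, 0.499)
t=5.000: state=(0.031, 0.443, 0.527)
t=5.200: state=(0.026, 0.421, 0.553)
t=5.400: state=(0.022, 0.400, 0.578)
t=5.460: state=(0.021, 0.394, 0.585)
largest grid value and its neighbours: I(3.420)=0.56473, I(3.440)=0.56479, I(3.460)=0.56477
parabola through these three points peaks at t≈3.446 with I≈0.56479

max I = 0.565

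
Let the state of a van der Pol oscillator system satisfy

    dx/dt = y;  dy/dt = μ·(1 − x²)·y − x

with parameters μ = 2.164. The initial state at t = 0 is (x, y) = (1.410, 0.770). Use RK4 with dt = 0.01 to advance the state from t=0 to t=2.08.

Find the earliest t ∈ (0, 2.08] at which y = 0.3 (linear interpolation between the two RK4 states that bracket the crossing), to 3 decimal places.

t=0.000: state=(1.410, 0.770)
step 1 (dt=0.01): k1=(0.770, -3.056), k2=(0.755, -3.045), k3=(0.755, -3.045), k4=(0.740, -3.033); state += dt/6·(k1+2k2+2k3+k4)
t=0.010: state=(1.418, 0.740)
t=0.020: state=(1.425, 0.709)
t=0.030: state=(1.432, 0.679)
continuing one RK4 step at a time; state shown every 10 steps (Δt=0.1):
t=0.100: state=(1.472, 0.481)
t=0.170: state=(1.500, 0.305)
next step: t=0.180: state=(1.503, 0.282) — y has crossed 0.3
linear interpolation between t=0.170 (0.30505) and t=0.180 (0.28208) → t≈0.172

t = 0.172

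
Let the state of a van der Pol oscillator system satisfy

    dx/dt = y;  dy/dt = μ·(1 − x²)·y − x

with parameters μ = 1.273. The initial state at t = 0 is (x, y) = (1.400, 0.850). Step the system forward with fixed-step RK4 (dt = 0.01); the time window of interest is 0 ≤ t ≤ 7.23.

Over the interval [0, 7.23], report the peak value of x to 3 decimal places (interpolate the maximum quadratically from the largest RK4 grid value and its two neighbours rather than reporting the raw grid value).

max x = 2.012

t=0.000: state=(1.400, 0.850)
step 1 (dt=0.01): k1=(0.850, -2.439), k2=(0.838, -2.441), k3=(0.838, -2.441), k4=(0.826, -2.442); state += dt/6·(k1+2k2+2k3+k4)
t=0.010: state=(1.408, 0.826)
t=0.020: state=(1.417, 0.801)
t=0.030: state=(1.424, 0.777)
continuing one RK4 step at a time; state shown every 25 steps (Δt=0.25):
t=0.250: state=(1.538, 0.275)
t=0.500: state=(1.552, -0.137)
t=0.750: state=(1.482, -0.402)
t=1.000: state=(1.357, -0.596)
t=1.250: state=(1.185, -0.779)
t=1.500: state=(0.964, -1.005)
t=1.750: state=(0.675, -1.329)
t=2.000: state=(0.284, -1.828)
t=2.250: state=(-0.256, -2.506)
t=2.500: state=(-0.947, -2.885)
t=2.750: state=(-1.589, -2.038)
t=3.000: state=(-1.924, -0.699)
t=3.250: state=(-1.993, 0.043)
t=3.500: state=(-1.939, 0.341)
t=3.750: state=(-1.836, 0.475)
t=4.000: state=(-1.705, 0.564)
t=4.250: state=(-1.554, 0.652)
t=4.500: state=(-1.378, 0.761)
t=4.750: state=(-1.170, 0.914)
t=5.000: state=(-0.914, 1.146)
t=5.250: state=(-0.585, 1.516)
t=5.500: state=(-0.139, 2.093)
t=5.750: state=(0.474, 2.788)
t=6.000: state=(1.201, 2.815)
t=6.250: state=(1.765, 1.558)
t=6.500: state=(1.990, 0.358)
t=6.750: state=(2.001, -0.185)
t=7.000: state=(1.924, -0.398)
t=7.230: state=(1.820, -0.498)
largest grid value and its neighbours: x(6.630)=2.01217, x(6.640)=2.01219, x(6.650)=2.01201
parabola through these three points peaks at t≈6.636 with x≈2.01220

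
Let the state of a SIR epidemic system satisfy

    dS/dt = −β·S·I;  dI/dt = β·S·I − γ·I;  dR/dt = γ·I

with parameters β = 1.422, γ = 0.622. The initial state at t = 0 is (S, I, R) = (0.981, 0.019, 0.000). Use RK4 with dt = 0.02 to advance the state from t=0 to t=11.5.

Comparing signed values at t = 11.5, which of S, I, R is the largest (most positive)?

largest component: R

t=0.000: state=(0.981, 0.019, 0.000)
step 1 (dt=0.02): k1=(-0.027, 0.015, 0.012), k2=(-0.027, 0.015, 0.012), k3=(-0.027, 0.015, 0.012), k4=(-0.027, 0.015, 0.012); state += dt/6·(k1+2k2+2k3+k4)
t=0.020: state=(0.980, 0.019, 0.000)
t=0.040: state=(0.980, 0.020, 0.000)
t=0.060: state=(0.979, 0.020, 0.001)
continuing one RK4 step at a time; state shown every 25 steps (Δt=0.5):
t=0.500: state=(0.965, 0.028, 0.007)
t=1.000: state=(0.942, 0.040, 0.018)
t=1.500: state=(0.910, 0.057, 0.033)
t=2.000: state=(0.868, 0.079, 0.054)
t=2.500: state=(0.813, 0.105, 0.082)
t=3.000: state=(0.747, 0.134, 0.119)
t=3.500: state=(0.673, 0.162, 0.165)
t=4.000: state=(0.594, 0.187, 0.219)
t=4.500: state=(0.517, 0.203, 0.280)
t=5.000: state=(0.446, 0.209, 0.345)
t=5.500: state=(0.385, 0.206, 0.409)
t=6.000: state=(0.334, 0.195, 0.472)
t=6.500: state=(0.292, 0.178, 0.530)
t=7.000: state=(0.259, 0.159, 0.582)
t=7.500: state=(0.233, 0.138, 0.628)
t=8.000: state=(0.213, 0.119, 0.668)
t=8.500: state=(0.197, 0.101, 0.702)
t=9.000: state=(0.184, 0.084, 0.731)
t=9.500: state=(0.175, 0.070, 0.755)
t=10.000: state=(0.167, 0.058, 0.775)
t=10.500: state=(0.161, 0.048, 0.792)
t=11.000: state=(0.156, 0.039, 0.805)
t=11.500: state=(0.152, 0.032, 0.816)
compare at T: S=0.152, I=0.032, R=0.816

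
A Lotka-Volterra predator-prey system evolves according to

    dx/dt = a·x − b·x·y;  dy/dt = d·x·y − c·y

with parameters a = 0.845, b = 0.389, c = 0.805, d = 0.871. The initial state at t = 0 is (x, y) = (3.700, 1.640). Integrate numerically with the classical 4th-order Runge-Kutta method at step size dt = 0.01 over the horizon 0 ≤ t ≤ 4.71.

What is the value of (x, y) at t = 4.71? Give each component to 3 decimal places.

t=0.000: state=(3.700, 1.640)
step 1 (dt=0.01): k1=(0.766, 3.965), k2=(0.738, 4.018), k3=(0.738, 4.019), k4=(0.710, 4.073); state += dt/6·(k1+2k2+2k3+k4)
t=0.010: state=(3.707, 1.680)
t=0.020: state=(3.714, 1.721)
t=0.030: state=(3.720, 1.764)
continuing one RK4 step at a time; state shown every 20 steps (Δt=0.2):
t=0.200: state=(3.717, 2.675)
t=0.400: state=(3.373, 4.248)
t=0.600: state=(2.667, 6.145)
t=0.800: state=(1.833, 7.737)
t=1.000: state=(1.147, 8.509)
t=1.200: state=(0.698, 8.479)
t=1.400: state=(0.435, 7.950)
t=1.600: state=(0.286, 7.198)
t=1.800: state=(0.199, 6.388)
t=2.000: state=(0.148, 5.603)
t=2.200: state=(0.117, 4.880)
t=2.400: state=(0.097, 4.232)
t=2.600: state=(0.085, 3.660)
t=2.800: state=(0.077, 3.159)
t=3.000: state=(0.072, 2.725)
t=3.200: state=(0.070, 2.348)
t=3.400: state=(0.070, 2.024)
t=3.600: state=(0.072, 1.744)
t=3.800: state=(0.075, 1.504)
t=4.000: state=(0.080, 1.298)
t=4.200: state=(0.086, 1.121)
t=4.400: state=(0.094, 0.969)
t=4.600: state=(0.104, 0.839)
t=4.710: state=(0.110, 0.776)

(x, y) = (0.110, 0.776)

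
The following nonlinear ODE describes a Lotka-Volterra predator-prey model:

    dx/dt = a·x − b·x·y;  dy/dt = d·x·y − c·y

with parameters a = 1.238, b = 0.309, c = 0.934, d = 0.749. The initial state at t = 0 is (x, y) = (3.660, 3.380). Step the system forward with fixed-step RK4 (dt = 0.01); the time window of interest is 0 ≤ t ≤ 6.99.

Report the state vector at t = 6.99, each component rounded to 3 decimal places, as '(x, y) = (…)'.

(x, y) = (3.324, 6.561)

t=0.000: state=(3.660, 3.380)
step 1 (dt=0.01): k1=(0.709, 6.109), k2=(0.675, 6.173), k3=(0.674, 6.173), k4=(0.640, 6.238); state += dt/6·(k1+2k2+2k3+k4)
t=0.010: state=(3.667, 3.442)
t=0.020: state=(3.673, 3.505)
t=0.030: state=(3.678, 3.569)
continuing one RK4 step at a time; state shown every 25 steps (Δt=0.25):
t=0.250: state=(3.583, 5.318)
t=0.500: state=(2.943, 7.819)
t=0.750: state=(2.013, 9.851)
t=1.000: state=(1.237, 10.525)
t=1.250: state=(0.758, 10.002)
t=1.500: state=(0.497, 8.885)
t=1.750: state=(0.358, 7.611)
t=2.000: state=(0.284, 6.395)
t=2.250: state=(0.247, 5.319)
t=2.500: state=(0.231, 4.403)
t=2.750: state=(0.231, 3.640)
t=3.000: state=(0.244, 3.012)
t=3.250: state=(0.269, 2.502)
t=3.500: state=(0.307, 2.090)
t=3.750: state=(0.361, 1.761)
t=4.000: state=(0.433, 1.501)
t=4.250: state=(0.530, 1.301)
t=4.500: state=(0.658, 1.150)
t=4.750: state=(0.824, 1.045)
t=5.000: state=(1.038, 0.984)
t=5.250: state=(1.312, 0.970)
t=5.500: state=(1.657, 1.013)
t=5.750: state=(2.079, 1.137)
t=6.000: state=(2.573, 1.390)
t=6.250: state=(3.097, 1.871)
t=6.500: state=(3.540, 2.766)
t=6.750: state=(3.686, 4.337)
t=6.990: state=(3.324, 6.561)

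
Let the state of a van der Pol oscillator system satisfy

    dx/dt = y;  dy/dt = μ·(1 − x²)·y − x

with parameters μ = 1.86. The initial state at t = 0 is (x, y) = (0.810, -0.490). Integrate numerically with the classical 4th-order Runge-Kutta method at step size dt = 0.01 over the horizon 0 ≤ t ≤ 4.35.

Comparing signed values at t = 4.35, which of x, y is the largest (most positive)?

t=0.000: state=(0.810, -0.490)
step 1 (dt=0.01): k1=(-0.490, -1.123), k2=(-0.496, -1.128), k3=(-0.496, -1.128), k4=(-0.501, -1.133); state += dt/6·(k1+2k2+2k3+k4)
t=0.010: state=(0.805, -0.501)
t=0.020: state=(0.800, -0.513)
t=0.030: state=(0.795, -0.524)
continuing one RK4 step at a time; state shown every 20 steps (Δt=0.2):
t=0.200: state=(0.688, -0.740)
t=0.400: state=(0.508, -1.074)
t=0.600: state=(0.248, -1.564)
t=0.800: state=(-0.132, -2.274)
t=1.000: state=(-0.665, -3.007)
t=1.200: state=(-1.275, -2.845)
t=1.400: state=(-1.718, -1.504)
t=1.600: state=(-1.896, -0.390)
t=1.800: state=(-1.917, 0.098)
t=2.000: state=(-1.877, 0.281)
t=2.200: state=(-1.812, 0.360)
t=2.400: state=(-1.735, 0.408)
t=2.600: state=(-1.649, 0.449)
t=2.800: state=(-1.555, 0.495)
t=3.000: state=(-1.450, 0.551)
t=3.200: state=(-1.333, 0.625)
t=3.400: state=(-1.198, 0.728)
t=3.600: state=(-1.039, 0.877)
t=3.800: state=(-0.842, 1.107)
t=4.000: state=(-0.587, 1.481)
t=4.200: state=(-0.233, 2.105)
t=4.350: state=(0.131, 2.783)
compare at T: x=0.131, y=2.783

largest component: y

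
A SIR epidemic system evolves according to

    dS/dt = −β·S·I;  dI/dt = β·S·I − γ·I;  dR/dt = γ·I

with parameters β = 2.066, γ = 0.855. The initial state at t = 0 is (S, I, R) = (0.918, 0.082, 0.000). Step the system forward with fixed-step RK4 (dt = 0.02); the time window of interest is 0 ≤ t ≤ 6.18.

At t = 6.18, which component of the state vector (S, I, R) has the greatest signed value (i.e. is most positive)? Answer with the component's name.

t=0.000: state=(0.918, 0.082, 0.000)
step 1 (dt=0.02): k1=(-0.156, 0.085, 0.070), k2=(-0.157, 0.086, 0.071), k3=(-0.157, 0.086, 0.071), k4=(-0.158, 0.087, 0.072); state += dt/6·(k1+2k2+2k3+k4)
t=0.020: state=(0.915, 0.084, 0.001)
t=0.040: state=(0.912, 0.085, 0.003)
t=0.060: state=(0.908, 0.087, 0.004)
continuing one RK4 step at a time; state shown every 10 steps (Δt=0.2):
t=0.200: state=(0.884, 0.100, 0.016)
t=0.400: state=(0.845, 0.121, 0.034)
t=0.600: state=(0.800, 0.143, 0.057)
t=0.800: state=(0.750, 0.166, 0.083)
t=1.000: state=(0.697, 0.189, 0.114)
t=1.200: state=(0.642, 0.210, 0.148)
t=1.400: state=(0.586, 0.228, 0.185)
t=1.600: state=(0.532, 0.242, 0.226)
t=1.800: state=(0.480, 0.252, 0.268)
t=2.000: state=(0.432, 0.256, 0.311)
t=2.200: state=(0.389, 0.256, 0.355)
t=2.400: state=(0.350, 0.251, 0.399)
t=2.600: state=(0.316, 0.243, 0.441)
t=2.800: state=(0.287, 0.232, 0.482)
t=3.000: state=(0.261, 0.219, 0.520)
t=3.200: state=(0.239, 0.204, 0.556)
t=3.400: state=(0.221, 0.189, 0.590)
t=3.600: state=(0.205, 0.174, 0.621)
t=3.800: state=(0.191, 0.159, 0.650)
t=4.000: state=(0.179, 0.145, 0.676)
t=4.200: state=(0.169, 0.131, 0.699)
t=4.400: state=(0.161, 0.119, 0.721)
t=4.600: state=(0.154, 0.107, 0.740)
t=4.800: state=(0.147, 0.096, 0.757)
t=5.000: state=(0.142, 0.086, 0.773)
t=5.200: state=(0.137, 0.076, 0.786)
t=5.400: state=(0.133, 0.068, 0.799)
t=5.600: state=(0.130, 0.061, 0.810)
t=5.800: state=(0.127, 0.054, 0.819)
t=6.000: state=(0.124, 0.048, 0.828)
t=6.180: state=(0.122, 0.043, 0.835)
compare at T: S=0.122, I=0.043, R=0.835

largest component: R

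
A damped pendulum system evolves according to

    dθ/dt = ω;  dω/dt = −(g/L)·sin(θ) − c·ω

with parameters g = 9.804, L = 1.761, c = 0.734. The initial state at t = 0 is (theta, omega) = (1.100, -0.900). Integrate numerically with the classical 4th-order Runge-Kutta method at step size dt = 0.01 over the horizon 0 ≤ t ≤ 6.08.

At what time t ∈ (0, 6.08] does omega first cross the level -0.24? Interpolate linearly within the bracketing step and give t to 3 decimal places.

t=0.000: state=(1.100, -0.900)
step 1 (dt=0.01): k1=(-0.900, -4.301), k2=(-0.922, -4.274), k3=(-0.921, -4.274), k4=(-0.943, -4.246); state += dt/6·(k1+2k2+2k3+k4)
t=0.010: state=(1.091, -0.943)
t=0.020: state=(1.081, -0.985)
t=0.030: state=(1.071, -1.027)
continuing one RK4 step at a time; state shown every 20 steps (Δt=0.2):
t=0.200: state=(0.842, -1.635)
t=0.400: state=(0.468, -2.041)
t=0.600: state=(0.054, -2.022)
t=0.800: state=(-0.314, -1.601)
t=1.000: state=(-0.569, -0.928)
t=1.180: state=(-0.676, -0.257)
next step: t=1.190: state=(-0.678, -0.221) — omega has crossed -0.24
linear interpolation between t=1.180 (-0.25737) and t=1.190 (-0.22074) → t≈1.185

t = 1.185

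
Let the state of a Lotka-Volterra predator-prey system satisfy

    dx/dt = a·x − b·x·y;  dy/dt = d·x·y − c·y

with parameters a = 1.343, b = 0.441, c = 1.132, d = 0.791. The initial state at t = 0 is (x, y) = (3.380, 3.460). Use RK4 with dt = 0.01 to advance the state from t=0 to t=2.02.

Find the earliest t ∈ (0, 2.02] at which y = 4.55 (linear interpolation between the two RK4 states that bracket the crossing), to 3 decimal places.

t = 0.188

t=0.000: state=(3.380, 3.460)
step 1 (dt=0.01): k1=(-0.618, 5.334), k2=(-0.657, 5.366), k3=(-0.657, 5.366), k4=(-0.697, 5.398); state += dt/6·(k1+2k2+2k3+k4)
t=0.010: state=(3.373, 3.514)
t=0.020: state=(3.366, 3.568)
t=0.030: state=(3.358, 3.623)
continuing one RK4 step at a time; state shown every 10 steps (Δt=0.1):
t=0.100: state=(3.278, 4.023)
t=0.180: state=(3.141, 4.503)
next step: t=0.190: state=(3.120, 4.564) — y has crossed 4.55
linear interpolation between t=0.180 (4.50298) and t=0.190 (4.56393) → t≈0.188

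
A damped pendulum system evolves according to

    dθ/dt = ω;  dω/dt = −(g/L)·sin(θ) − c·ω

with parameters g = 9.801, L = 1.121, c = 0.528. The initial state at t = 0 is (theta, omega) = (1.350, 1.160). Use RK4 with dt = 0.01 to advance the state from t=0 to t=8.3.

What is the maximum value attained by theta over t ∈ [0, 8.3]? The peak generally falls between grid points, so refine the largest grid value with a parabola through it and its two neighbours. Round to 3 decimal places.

max theta = 1.425

t=0.000: state=(1.350, 1.160)
step 1 (dt=0.01): k1=(1.160, -9.143), k2=(1.114, -9.130), k3=(1.114, -9.130), k4=(1.069, -9.116); state += dt/6·(k1+2k2+2k3+k4)
t=0.010: state=(1.361, 1.069)
t=0.020: state=(1.371, 0.978)
t=0.030: state=(1.381, 0.887)
continuing one RK4 step at a time; state shown every 50 steps (Δt=0.5):
t=0.500: state=(0.883, -2.732)
t=1.000: state=(-0.644, -2.320)
t=1.500: state=(-0.893, 1.279)
t=2.000: state=(0.197, 2.291)
t=2.500: state=(0.735, -0.359)
t=3.000: state=(0.043, -1.870)
t=3.500: state=(-0.552, -0.165)
t=4.000: state=(-0.156, 1.400)
t=4.500: state=(0.390, 0.425)
t=5.000: state=(0.198, -0.990)
t=5.500: state=(-0.261, -0.522)
t=6.000: state=(-0.201, 0.661)
t=6.500: state=(0.163, 0.526)
t=7.000: state=(0.184, -0.412)
t=7.500: state=(-0.092, -0.479)
t=8.000: state=(-0.157, 0.232)
t=8.300: state=(-0.046, 0.454)
largest grid value and its neighbours: theta(0.120)=1.42431, theta(0.130)=1.42475, theta(0.140)=1.42432
parabola through these three points peaks at t≈0.130 with theta≈1.42475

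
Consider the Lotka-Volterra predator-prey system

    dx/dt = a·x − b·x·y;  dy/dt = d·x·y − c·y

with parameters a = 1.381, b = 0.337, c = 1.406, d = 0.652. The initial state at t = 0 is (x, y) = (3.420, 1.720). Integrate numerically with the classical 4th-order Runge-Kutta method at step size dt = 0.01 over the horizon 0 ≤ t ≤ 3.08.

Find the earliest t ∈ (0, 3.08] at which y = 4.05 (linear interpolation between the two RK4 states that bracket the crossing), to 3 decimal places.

t=0.000: state=(3.420, 1.720)
step 1 (dt=0.01): k1=(2.741, 1.417), k2=(2.743, 1.438), k3=(2.743, 1.438), k4=(2.746, 1.460); state += dt/6·(k1+2k2+2k3+k4)
t=0.010: state=(3.447, 1.734)
t=0.020: state=(3.475, 1.749)
t=0.030: state=(3.502, 1.764)
continuing one RK4 step at a time; state shown every 10 steps (Δt=0.1):
t=0.100: state=(3.696, 1.885)
t=0.200: state=(3.968, 2.102)
t=0.300: state=(4.225, 2.386)
t=0.400: state=(4.449, 2.751)
t=0.500: state=(4.621, 3.214)
t=0.600: state=(4.716, 3.787)
t=0.640: state=(4.728, 4.050)
next step: t=0.650: state=(4.728, 4.118) — y has crossed 4.05
linear interpolation between t=0.640 (4.04957) and t=0.650 (4.11804) → t≈0.640

t = 0.640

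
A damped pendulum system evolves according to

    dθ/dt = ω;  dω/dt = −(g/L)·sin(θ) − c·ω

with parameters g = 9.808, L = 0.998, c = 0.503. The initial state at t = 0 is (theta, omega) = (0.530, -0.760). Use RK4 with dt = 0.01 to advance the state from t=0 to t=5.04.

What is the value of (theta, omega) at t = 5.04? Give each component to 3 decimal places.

(theta, omega) = (-0.152, 0.183)

t=0.000: state=(0.530, -0.760)
step 1 (dt=0.01): k1=(-0.760, -4.586), k2=(-0.783, -4.542), k3=(-0.783, -4.541), k4=(-0.805, -4.497); state += dt/6·(k1+2k2+2k3+k4)
t=0.010: state=(0.522, -0.805)
t=0.020: state=(0.514, -0.850)
t=0.030: state=(0.505, -0.893)
continuing one RK4 step at a time; state shown every 20 steps (Δt=0.2):
t=0.200: state=(0.300, -1.456)
t=0.400: state=(-0.014, -1.582)
t=0.600: state=(-0.293, -1.127)
t=0.800: state=(-0.441, -0.323)
t=1.000: state=(-0.420, 0.512)
t=1.200: state=(-0.253, 1.095)
t=1.400: state=(-0.012, 1.238)
t=1.600: state=(0.211, 0.921)
t=1.800: state=(0.336, 0.307)
t=2.000: state=(0.330, -0.353)
t=2.200: state=(0.208, -0.829)
t=2.400: state=(0.022, -0.965)
t=2.600: state=(-0.154, -0.739)
t=2.800: state=(-0.257, -0.271)
t=3.000: state=(-0.259, 0.248)
t=3.200: state=(-0.167, 0.630)
t=3.400: state=(-0.025, 0.750)
t=3.600: state=(0.114, 0.588)
t=3.800: state=(0.197, 0.230)
t=4.000: state=(0.202, -0.176)
t=4.200: state=(0.134, -0.480)
t=4.400: state=(0.024, -0.583)
t=4.600: state=(-0.084, -0.465)
t=4.800: state=(-0.152, -0.191)
t=5.000: state=(-0.158, 0.126)
t=5.040: state=(-0.152, 0.183)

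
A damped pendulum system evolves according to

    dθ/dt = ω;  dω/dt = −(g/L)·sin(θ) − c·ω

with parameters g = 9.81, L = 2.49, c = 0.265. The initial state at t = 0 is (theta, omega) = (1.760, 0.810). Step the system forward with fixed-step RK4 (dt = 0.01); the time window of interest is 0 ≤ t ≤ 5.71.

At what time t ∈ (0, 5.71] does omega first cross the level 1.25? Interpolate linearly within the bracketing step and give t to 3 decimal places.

t = 2.462

t=0.000: state=(1.760, 0.810)
step 1 (dt=0.01): k1=(0.810, -4.084), k2=(0.790, -4.076), k3=(0.790, -4.076), k4=(0.769, -4.067); state += dt/6·(k1+2k2+2k3+k4)
t=0.010: state=(1.768, 0.769)
t=0.020: state=(1.775, 0.729)
t=0.030: state=(1.782, 0.688)
continuing one RK4 step at a time; state shown every 20 steps (Δt=0.2):
t=0.200: state=(1.842, 0.024)
t=0.400: state=(1.772, -0.721)
t=0.600: state=(1.555, -1.446)
t=0.800: state=(1.197, -2.121)
t=1.000: state=(0.717, -2.636)
t=1.200: state=(0.165, -2.824)
t=1.400: state=(-0.384, -2.590)
t=1.600: state=(-0.848, -2.010)
t=1.800: state=(-1.176, -1.253)
t=2.000: state=(-1.347, -0.455)
t=2.200: state=(-1.360, 0.320)
t=2.400: state=(-1.222, 1.043)
t=2.460: state=(-1.153, 1.244)
next step: t=2.470: state=(-1.141, 1.277) — omega has crossed 1.25
linear interpolation between t=2.460 (1.24417) and t=2.470 (1.27674) → t≈2.462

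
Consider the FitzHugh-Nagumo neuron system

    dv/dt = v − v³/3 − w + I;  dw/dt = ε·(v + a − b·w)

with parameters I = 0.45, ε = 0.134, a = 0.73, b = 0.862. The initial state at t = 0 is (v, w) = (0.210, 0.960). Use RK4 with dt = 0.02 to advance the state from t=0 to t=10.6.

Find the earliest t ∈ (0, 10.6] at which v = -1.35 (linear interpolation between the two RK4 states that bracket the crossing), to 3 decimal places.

t = 2.043

t=0.000: state=(0.210, 0.960)
step 1 (dt=0.02): k1=(-0.303, 0.015), k2=(-0.306, 0.015), k3=(-0.306, 0.015), k4=(-0.309, 0.014); state += dt/6·(k1+2k2+2k3+k4)
t=0.020: state=(0.204, 0.960)
t=0.040: state=(0.198, 0.961)
t=0.060: state=(0.191, 0.961)
continuing one RK4 step at a time; state shown every 25 steps (Δt=0.5):
t=0.500: state=(0.014, 0.961)
t=1.000: state=(-0.305, 0.946)
t=1.500: state=(-0.779, 0.906)
t=2.000: state=(-1.310, 0.834)
t=2.040: state=(-1.347, 0.827)
next step: t=2.060: state=(-1.365, 0.823) — v has crossed -1.35
linear interpolation between t=2.040 (-1.34717) and t=2.060 (-1.36516) → t≈2.043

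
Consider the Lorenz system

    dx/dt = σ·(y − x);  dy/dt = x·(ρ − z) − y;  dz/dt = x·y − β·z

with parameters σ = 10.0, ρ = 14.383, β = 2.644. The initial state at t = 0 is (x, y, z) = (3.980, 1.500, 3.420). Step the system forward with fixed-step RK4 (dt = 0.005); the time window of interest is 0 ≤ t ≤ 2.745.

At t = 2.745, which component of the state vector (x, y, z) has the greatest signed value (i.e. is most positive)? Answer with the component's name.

t=0.000: state=(3.980, 1.500, 3.420)
step 1 (dt=0.005): k1=(-24.800, 42.133, -3.072), k2=(-23.127, 41.378, -2.732), k3=(-23.187, 41.422, -2.735), k4=(-21.570, 40.707, -2.410); state += dt/6·(k1+2k2+2k3+k4)
t=0.005: state=(3.864, 1.707, 3.406)
t=0.010: state=(3.764, 1.907, 3.396)
t=0.015: state=(3.678, 2.102, 3.388)
continuing one RK4 step at a time; state shown every 20 steps (Δt=0.1):
t=0.100: state=(3.750, 5.057, 3.687)
t=0.200: state=(5.978, 8.977, 5.847)
t=0.300: state=(9.220, 12.185, 11.920)
t=0.400: state=(10.461, 9.408, 19.324)
t=0.500: state=(7.473, 3.385, 19.882)
t=0.600: state=(3.825, 1.007, 16.206)
t=0.700: state=(1.943, 0.871, 12.644)
t=0.800: state=(1.397, 1.263, 9.852)
t=0.900: state=(1.534, 1.911, 7.761)
t=1.000: state=(2.144, 3.006, 6.350)
t=1.100: state=(3.327, 4.873, 5.818)
t=1.200: state=(5.306, 7.720, 6.876)
t=1.300: state=(7.950, 10.559, 10.793)
t=1.400: state=(9.641, 9.931, 16.744)
t=1.500: state=(8.235, 5.467, 19.102)
t=1.600: state=(5.228, 2.470, 16.868)
t=1.700: state=(3.178, 1.855, 13.674)
t=1.800: state=(2.446, 2.216, 10.970)
t=1.900: state=(2.586, 3.057, 8.988)
t=2.000: state=(3.365, 4.459, 7.873)
t=2.100: state=(4.793, 6.554, 8.024)
t=2.200: state=(6.791, 8.898, 10.179)
t=2.300: state=(8.537, 9.607, 14.335)
t=2.400: state=(8.448, 7.175, 17.535)
t=2.500: state=(6.472, 4.176, 17.133)
t=2.600: state=(4.468, 2.917, 14.760)
t=2.700: state=(3.456, 2.953, 12.300)
t=2.745: state=(3.319, 3.204, 11.359)
compare at T: x=3.319, y=3.204, z=11.359

largest component: z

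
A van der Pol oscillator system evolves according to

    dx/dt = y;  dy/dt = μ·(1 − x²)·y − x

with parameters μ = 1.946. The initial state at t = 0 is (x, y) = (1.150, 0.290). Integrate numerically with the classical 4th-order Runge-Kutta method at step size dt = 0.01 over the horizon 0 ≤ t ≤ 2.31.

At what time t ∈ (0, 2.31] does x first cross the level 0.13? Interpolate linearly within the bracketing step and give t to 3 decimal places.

t=0.000: state=(1.150, 0.290)
step 1 (dt=0.01): k1=(0.290, -1.332), k2=(0.283, -1.331), k3=(0.283, -1.331), k4=(0.277, -1.330); state += dt/6·(k1+2k2+2k3+k4)
t=0.010: state=(1.153, 0.277)
t=0.020: state=(1.156, 0.263)
t=0.030: state=(1.158, 0.250)
continuing one RK4 step at a time; state shown every 10 steps (Δt=0.1):
t=0.100: state=(1.172, 0.159)
t=0.200: state=(1.182, 0.034)
t=0.300: state=(1.179, -0.083)
t=0.400: state=(1.166, -0.190)
t=0.500: state=(1.142, -0.290)
t=0.600: state=(1.108, -0.385)
t=0.700: state=(1.065, -0.479)
t=0.800: state=(1.012, -0.575)
t=0.900: state=(0.950, -0.677)
t=1.000: state=(0.876, -0.792)
t=1.100: state=(0.790, -0.927)
t=1.200: state=(0.690, -1.089)
t=1.300: state=(0.571, -1.291)
t=1.400: state=(0.430, -1.547)
t=1.500: state=(0.260, -1.873)
t=1.560: state=(0.140, -2.108)
next step: t=1.570: state=(0.119, -2.150) — x has crossed 0.13
linear interpolation between t=1.560 (0.14028) and t=1.570 (0.11899) → t≈1.565

t = 1.565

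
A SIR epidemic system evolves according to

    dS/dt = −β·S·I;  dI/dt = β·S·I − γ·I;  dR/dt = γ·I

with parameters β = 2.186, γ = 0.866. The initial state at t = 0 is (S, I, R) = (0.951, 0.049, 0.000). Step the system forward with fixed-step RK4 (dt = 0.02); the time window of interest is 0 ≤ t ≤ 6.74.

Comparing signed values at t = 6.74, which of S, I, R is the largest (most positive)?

t=0.000: state=(0.951, 0.049, 0.000)
step 1 (dt=0.02): k1=(-0.102, 0.059, 0.042), k2=(-0.103, 0.060, 0.043), k3=(-0.103, 0.060, 0.043), k4=(-0.104, 0.061, 0.043); state += dt/6·(k1+2k2+2k3+k4)
t=0.020: state=(0.949, 0.050, 0.001)
t=0.040: state=(0.947, 0.051, 0.002)
t=0.060: state=(0.945, 0.053, 0.003)
continuing one RK4 step at a time; state shown every 25 steps (Δt=0.5):
t=0.500: state=(0.884, 0.087, 0.029)
t=1.000: state=(0.782, 0.141, 0.078)
t=1.500: state=(0.649, 0.200, 0.151)
t=2.000: state=(0.508, 0.244, 0.248)
t=2.500: state=(0.385, 0.257, 0.358)
t=3.000: state=(0.293, 0.241, 0.466)
t=3.500: state=(0.229, 0.207, 0.564)
t=4.000: state=(0.187, 0.168, 0.645)
t=4.500: state=(0.159, 0.132, 0.710)
t=5.000: state=(0.140, 0.100, 0.760)
t=5.500: state=(0.127, 0.075, 0.798)
t=6.000: state=(0.118, 0.056, 0.826)
t=6.500: state=(0.112, 0.041, 0.847)
t=6.740: state=(0.110, 0.035, 0.855)
compare at T: S=0.110, I=0.035, R=0.855

largest component: R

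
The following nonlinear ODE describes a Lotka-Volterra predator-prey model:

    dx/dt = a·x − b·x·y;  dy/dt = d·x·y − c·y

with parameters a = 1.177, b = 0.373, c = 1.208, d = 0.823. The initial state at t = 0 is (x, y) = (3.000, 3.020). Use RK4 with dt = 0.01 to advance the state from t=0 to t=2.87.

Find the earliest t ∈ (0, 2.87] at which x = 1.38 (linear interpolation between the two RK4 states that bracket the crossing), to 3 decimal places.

t = 1.033

t=0.000: state=(3.000, 3.020)
step 1 (dt=0.01): k1=(0.152, 3.808), k2=(0.130, 3.834), k3=(0.130, 3.834), k4=(0.109, 3.860); state += dt/6·(k1+2k2+2k3+k4)
t=0.010: state=(3.001, 3.058)
t=0.020: state=(3.002, 3.097)
t=0.030: state=(3.003, 3.137)
continuing one RK4 step at a time; state shown every 10 steps (Δt=0.1):
t=0.100: state=(2.993, 3.426)
t=0.200: state=(2.938, 3.877)
t=0.300: state=(2.835, 4.358)
t=0.400: state=(2.686, 4.849)
t=0.500: state=(2.499, 5.320)
t=0.600: state=(2.287, 5.742)
t=0.700: state=(2.063, 6.086)
t=0.800: state=(1.840, 6.333)
t=0.900: state=(1.629, 6.473)
t=1.000: state=(1.438, 6.507)
t=1.030: state=(1.386, 6.498)
next step: t=1.040: state=(1.368, 6.493) — x has crossed 1.38
linear interpolation between t=1.030 (1.38553) and t=1.040 (1.36838) → t≈1.033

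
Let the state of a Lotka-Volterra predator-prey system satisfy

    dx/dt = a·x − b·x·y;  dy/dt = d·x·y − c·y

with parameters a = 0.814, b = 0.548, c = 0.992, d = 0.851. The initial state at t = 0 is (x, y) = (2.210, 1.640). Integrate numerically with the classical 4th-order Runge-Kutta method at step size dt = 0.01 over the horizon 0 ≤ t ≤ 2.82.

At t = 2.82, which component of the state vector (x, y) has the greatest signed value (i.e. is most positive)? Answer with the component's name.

largest component: y

t=0.000: state=(2.210, 1.640)
step 1 (dt=0.01): k1=(-0.187, 1.457), k2=(-0.196, 1.463), k3=(-0.196, 1.463), k4=(-0.205, 1.468); state += dt/6·(k1+2k2+2k3+k4)
t=0.010: state=(2.208, 1.655)
t=0.020: state=(2.206, 1.669)
t=0.030: state=(2.204, 1.684)
continuing one RK4 step at a time; state shown every 10 steps (Δt=0.1):
t=0.100: state=(2.182, 1.791)
t=0.200: state=(2.137, 1.949)
t=0.300: state=(2.074, 2.111)
t=0.400: state=(1.995, 2.274)
t=0.500: state=(1.903, 2.431)
t=0.600: state=(1.799, 2.577)
t=0.700: state=(1.689, 2.707)
t=0.800: state=(1.574, 2.816)
t=0.900: state=(1.460, 2.902)
t=1.000: state=(1.349, 2.961)
t=1.100: state=(1.243, 2.994)
t=1.200: state=(1.144, 3.001)
t=1.300: state=(1.053, 2.984)
t=1.400: state=(0.971, 2.945)
t=1.500: state=(0.898, 2.887)
t=1.600: state=(0.833, 2.814)
t=1.700: state=(0.776, 2.729)
t=1.800: state=(0.727, 2.634)
t=1.900: state=(0.684, 2.533)
t=2.000: state=(0.648, 2.427)
t=2.100: state=(0.617, 2.320)
t=2.200: state=(0.591, 2.211)
t=2.300: state=(0.570, 2.104)
t=2.400: state=(0.553, 1.998)
t=2.500: state=(0.539, 1.896)
t=2.600: state=(0.528, 1.796)
t=2.700: state=(0.521, 1.701)
t=2.800: state=(0.516, 1.610)
t=2.820: state=(0.515, 1.592)
compare at T: x=0.515, y=1.592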